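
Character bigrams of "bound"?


Word: "bound" (length 5)
Number of bigrams = 5 - 2 + 1 = 4
  Position 0: "bo"
  Position 1: "ou"
  Position 2: "un"
  Position 3: "nd"
Bigrams = "bo", "ou", "un", "nd"


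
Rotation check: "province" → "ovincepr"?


Word: "province", Candidate: "ovincepr"
Method: check if candidate is substring of word+word
"provinceprovince" contains "ovincepr"? Yes
Is rotation = Yes


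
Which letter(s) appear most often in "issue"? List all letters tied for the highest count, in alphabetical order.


Word: "issue"
Letter counts:
  'e': 1
  'i': 1
  's': 2
  'u': 1
Maximum count = 2
Most frequent = 's' (2 times each)


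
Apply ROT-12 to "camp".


Word: "camp"
Shift: 12
Each letter → (letter + shift) mod 26:
  'c' (2) + 12 = 14 → 'o'
  'a' (0) + 12 = 12 → 'm'
  'm' (12) + 12 = 24 → 'y'
  'p' (15) + 12 = 1 → 'b'
Result = "omyb"


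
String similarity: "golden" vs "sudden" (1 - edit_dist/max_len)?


Word 1: "golden" (length 6)
Word 2: "sudden" (length 6)
One optimal edit sequence:
  1. substitute 'g' -> 's'  (+1)
  2. substitute 'o' -> 'u'  (+1)
  3. substitute 'l' -> 'd'  (+1)
  4. keep 'd'
  5. keep 'e'
  6. keep 'n'
Edit distance = 3
Max length = max(6, 6) = 6
Similarity = 1 - 3/6
= 0.5000


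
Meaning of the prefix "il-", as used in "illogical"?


Prefix: il-
Example: illogical (il- + logical)
Meaning = not


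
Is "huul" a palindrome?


Word: "huul"
Reversed: "luuh"
Forward == Backward? huul != luuh
Palindrome = No


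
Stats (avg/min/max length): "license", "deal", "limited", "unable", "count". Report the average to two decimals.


Lengths: "license"=7, "deal"=4, "limited"=7, "unable"=6, "count"=5
Sum = 29, Count = 5
Average = 29/5 = 5.80
= avg=5.80, min=4, max=7


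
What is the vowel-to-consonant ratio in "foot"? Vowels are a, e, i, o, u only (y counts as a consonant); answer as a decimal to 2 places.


Word: "foot"
Vowels (a,e,i,o,u): 2
Consonants: 2
Ratio = 2/2
= 1.00


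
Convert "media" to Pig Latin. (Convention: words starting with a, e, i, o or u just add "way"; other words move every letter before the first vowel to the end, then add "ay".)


Word: "media"
Starts with consonant(s) → move to end, add 'ay'
Consonant cluster: "m"
Pig Latin = "ediamay"


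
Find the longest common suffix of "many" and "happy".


Word 1: "many"
Word 2: "happy"
Comparing from end:
  Pos -1: 'y' == 'y'
  Pos -2: 'n' != 'p' (stop)
LCS = "y" (length 1)


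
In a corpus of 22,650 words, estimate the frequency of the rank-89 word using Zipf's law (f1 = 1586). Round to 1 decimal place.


Zipf's law: f(r) = f(1) / r
f(1) = 1586
f(89) = 1586 / 89
= 17.8 occurrences


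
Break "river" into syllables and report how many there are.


Word: "river"
Syllable breakdown: riv-er
Counting: 2 parts
= 2 syllables


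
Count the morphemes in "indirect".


Word: "indirect"
Morphemes: in- / direct
Each morpheme carries meaning
= 2 morphemes


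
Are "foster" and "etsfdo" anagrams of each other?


Word 1: "foster" → sorted: eforst
Word 2: "etsfdo" → sorted: defost
Same letters? eforst != defost
Anagram = No


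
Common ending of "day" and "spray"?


Word 1: "day"
Word 2: "spray"
Comparing from end:
  Pos -1: 'y' == 'y'
  Pos -2: 'a' == 'a'
  Pos -3: 'd' != 'r' (stop)
LCS = "ay" (length 2)


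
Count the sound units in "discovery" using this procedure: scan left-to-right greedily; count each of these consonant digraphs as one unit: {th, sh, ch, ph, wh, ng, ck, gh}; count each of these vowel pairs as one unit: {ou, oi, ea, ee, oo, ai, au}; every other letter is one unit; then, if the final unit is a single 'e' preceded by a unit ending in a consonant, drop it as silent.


Word: "discovery" (9 letters)
Left-to-right scan:
  [1] 'd' (letter)
  [2] 'i' (letter)
  [3] 's' (letter)
  [4] 'c' (letter)
  [5] 'o' (letter)
  [6] 'v' (letter)
  [7] 'e' (letter)
  [8] 'r' (letter)
  [9] 'y' (letter)
Units from scan: 9
Sound units = 9 units


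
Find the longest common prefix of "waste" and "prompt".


Word 1: "waste"
Word 2: "prompt"
Comparing from start:
  Pos 0: 'w' != 'p' (stop)
LCP = "" (length 0)


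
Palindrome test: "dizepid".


Word: "dizepid"
Reversed: "dipezid"
Forward == Backward? dizepid != dipezid
Palindrome = No


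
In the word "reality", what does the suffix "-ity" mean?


Suffix: -ity
Example: reality (real + -ity)
Meaning = quality of


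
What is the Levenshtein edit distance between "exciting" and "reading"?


Word 1: "exciting" (length 8)
Word 2: "reading" (length 7)
One optimal edit sequence (insert/delete/substitute each cost 1):
  1. delete 'e'  (+1)
  2. substitute 'x' -> 'r'  (+1)
  3. substitute 'c' -> 'e'  (+1)
  4. substitute 'i' -> 'a'  (+1)
  5. substitute 't' -> 'd'  (+1)
  6. keep 'i'
  7. keep 'n'
  8. keep 'g'
Total edit operations: 5
Edit distance = 5


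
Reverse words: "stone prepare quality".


Original: "stone prepare quality"
Words (1..n): stone | prepare | quality
Reversed (n..1): quality | prepare | stone
Result = "quality prepare stone"


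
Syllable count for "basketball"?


Word: "basketball"
Syllable breakdown: bas / ket / ball
Counting: 3 parts
= 3 syllables


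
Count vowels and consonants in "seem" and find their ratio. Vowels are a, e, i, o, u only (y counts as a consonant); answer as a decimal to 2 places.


Word: "seem"
Vowels (a,e,i,o,u): 2
Consonants: 2
Ratio = 2/2
= 1.00


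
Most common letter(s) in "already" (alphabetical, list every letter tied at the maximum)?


Word: "already"
Letter counts:
  'a': 2
  'd': 1
  'e': 1
  'l': 1
  'r': 1
  'y': 1
Maximum count = 2
Most frequent = 'a' (2 times each)


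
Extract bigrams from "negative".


Word: "negative" (length 8)
Number of bigrams = 8 - 2 + 1 = 7
  Position 0: "ne"
  Position 1: "eg"
  Position 2: "ga"
  Position 3: "at"
  Position 4: "ti"
  Position 5: "iv"
  Position 6: "ve"
Bigrams = "ne", "eg", "ga", "at", "ti", "iv", "ve"


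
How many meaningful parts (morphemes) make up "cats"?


Word: "cats"
Morphemes: cat | -s
Each morpheme carries meaning
= 2 morphemes


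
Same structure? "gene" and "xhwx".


Pattern of "gene": [0, 1, 2, 1]
Pattern of "xhwx": [0, 1, 2, 0]
Patterns do not match
Same pattern = No


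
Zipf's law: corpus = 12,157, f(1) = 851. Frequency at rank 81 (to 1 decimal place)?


Zipf's law: f(r) = f(1) / r
f(1) = 851
f(81) = 851 / 81
= 10.5 occurrences


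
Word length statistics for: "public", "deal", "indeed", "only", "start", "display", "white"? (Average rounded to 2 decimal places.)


Lengths: "public"=6, "deal"=4, "indeed"=6, "only"=4, "start"=5, "display"=7, "white"=5
Sum = 37, Count = 7
Average = 37/7 = 5.29
= avg=5.29, min=4, max=7


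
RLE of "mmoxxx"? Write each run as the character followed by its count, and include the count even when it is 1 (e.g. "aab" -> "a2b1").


String: "mmoxxx"
Scanning for consecutive runs:
  'm' x 2
  'o' x 1
  'x' x 3
RLE = "m2o1x3"


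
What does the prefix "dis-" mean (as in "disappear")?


Prefix: dis-
Example: disappear = dis- + appear
Meaning = not / opposite


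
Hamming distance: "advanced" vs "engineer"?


Comparing character by character (same length = 8):
  Pos 0: 'a' vs 'e' !=
  Pos 1: 'd' vs 'n' !=
  Pos 2: 'v' vs 'g' !=
  Pos 3: 'a' vs 'i' !=
  Pos 4: 'n' vs 'n' =
  Pos 5: 'c' vs 'e' !=
  Pos 6: 'e' vs 'e' =
  Pos 7: 'd' vs 'r' !=
Hamming distance = 6


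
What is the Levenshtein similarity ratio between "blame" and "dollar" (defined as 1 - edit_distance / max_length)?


Word 1: "blame" (length 5)
Word 2: "dollar" (length 6)
One optimal edit sequence:
  1. insert 'd'  (+1)
  2. substitute 'b' -> 'o'  (+1)
  3. keep 'l'
  4. substitute 'a' -> 'l'  (+1)
  5. substitute 'm' -> 'a'  (+1)
  6. substitute 'e' -> 'r'  (+1)
Edit distance = 5
Max length = max(5, 6) = 6
Similarity = 1 - 5/6
= 0.1667


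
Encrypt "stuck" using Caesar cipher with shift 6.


Word: "stuck"
Shift: 6
Each letter → (letter + shift) mod 26:
  's' (18) + 6 = 24 → 'y'
  't' (19) + 6 = 25 → 'z'
  'u' (20) + 6 = 0 → 'a'
  'c' (2) + 6 = 8 → 'i'
  'k' (10) + 6 = 16 → 'q'
Result = "yzaiq"


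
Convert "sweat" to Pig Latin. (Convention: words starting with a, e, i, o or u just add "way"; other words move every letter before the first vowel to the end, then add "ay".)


Word: "sweat"
Starts with consonant(s) → move to end, add 'ay'
Consonant cluster: "sw"
Pig Latin = "eatsway"


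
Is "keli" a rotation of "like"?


Word: "like", Candidate: "keli"
Method: check if candidate is substring of word+word
"likelike" contains "keli"? Yes
Is rotation = Yes


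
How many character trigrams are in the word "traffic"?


Word: "traffic" (length 7)
Number of 3-grams = length - 3 + 1 = 7 - 3 + 1
= 5


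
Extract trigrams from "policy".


Word: "policy" (length 6)
Number of trigrams = 6 - 3 + 1 = 4
  Position 0: "pol"
  Position 1: "oli"
  Position 2: "lic"
  Position 3: "icy"
Trigrams = "pol", "oli", "lic", "icy"


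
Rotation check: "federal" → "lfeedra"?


Word: "federal", Candidate: "lfeedra"
Method: check if candidate is substring of word+word
"federalfederal" contains "lfeedra"? No
Is rotation = No


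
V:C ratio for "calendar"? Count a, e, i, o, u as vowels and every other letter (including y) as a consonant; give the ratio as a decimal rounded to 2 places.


Word: "calendar"
Vowels (a,e,i,o,u): 3
Consonants: 5
Ratio = 3/5
= 0.60


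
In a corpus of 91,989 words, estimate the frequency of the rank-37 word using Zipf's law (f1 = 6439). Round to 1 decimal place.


Zipf's law: f(r) = f(1) / r
f(1) = 6439
f(37) = 6439 / 37
= 174.0 occurrences


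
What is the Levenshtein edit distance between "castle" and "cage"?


Word 1: "castle" (length 6)
Word 2: "cage" (length 4)
One optimal edit sequence (insert/delete/substitute each cost 1):
  1. keep 'c'
  2. keep 'a'
  3. delete 's'  (+1)
  4. delete 't'  (+1)
  5. substitute 'l' -> 'g'  (+1)
  6. keep 'e'
Total edit operations: 3
Edit distance = 3


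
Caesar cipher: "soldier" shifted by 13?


Word: "soldier"
Shift: 13
Each letter → (letter + shift) mod 26:
  's' (18) + 13 = 5 → 'f'
  'o' (14) + 13 = 1 → 'b'
  'l' (11) + 13 = 24 → 'y'
  'd' (3) + 13 = 16 → 'q'
  'i' (8) + 13 = 21 → 'v'
  'e' (4) + 13 = 17 → 'r'
  'r' (17) + 13 = 4 → 'e'
Result = "fbyqvre"


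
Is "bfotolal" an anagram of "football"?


Word 1: "football" → sorted: abflloot
Word 2: "bfotolal" → sorted: abflloot
Same letters? abflloot == abflloot
Anagram = Yes


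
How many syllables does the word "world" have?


Word: "world"
Syllable breakdown: world
Counting: 1 part
= 1 syllable


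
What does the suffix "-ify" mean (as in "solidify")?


Suffix: -ify
As in: solidify -> solid + -ify
Meaning = to make


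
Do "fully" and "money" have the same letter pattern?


Pattern of "fully": [0, 1, 2, 2, 3]
Pattern of "money": [0, 1, 2, 3, 4]
Patterns do not match
Same pattern = No


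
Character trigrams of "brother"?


Word: "brother" (length 7)
Number of trigrams = 7 - 3 + 1 = 5
  Position 0: "bro"
  Position 1: "rot"
  Position 2: "oth"
  Position 3: "the"
  Position 4: "her"
Trigrams = "bro", "rot", "oth", "the", "her"


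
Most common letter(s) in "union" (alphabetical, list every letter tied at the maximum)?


Word: "union"
Letter counts:
  'i': 1
  'n': 2
  'o': 1
  'u': 1
Maximum count = 2
Most frequent = 'n' (2 times each)


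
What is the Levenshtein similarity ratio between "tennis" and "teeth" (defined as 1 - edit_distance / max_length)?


Word 1: "tennis" (length 6)
Word 2: "teeth" (length 5)
One optimal edit sequence:
  1. keep 't'
  2. keep 'e'
  3. delete 'n'  (+1)
  4. substitute 'n' -> 'e'  (+1)
  5. substitute 'i' -> 't'  (+1)
  6. substitute 's' -> 'h'  (+1)
Edit distance = 4
Max length = max(6, 5) = 6
Similarity = 1 - 4/6
= 0.3333


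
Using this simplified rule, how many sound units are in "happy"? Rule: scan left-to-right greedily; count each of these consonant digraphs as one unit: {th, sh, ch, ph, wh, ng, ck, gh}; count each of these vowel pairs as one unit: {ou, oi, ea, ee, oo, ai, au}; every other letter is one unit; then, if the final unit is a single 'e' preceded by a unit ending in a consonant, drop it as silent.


Word: "happy" (5 letters)
Left-to-right scan:
  [1] 'h' (letter)
  [2] 'a' (letter)
  [3] 'p' (letter)
  [4] 'p' (letter)
  [5] 'y' (letter)
Units from scan: 5
Sound units = 5 units


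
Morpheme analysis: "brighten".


Word: "brighten"
Morphemes: bright + -en
Each morpheme carries meaning
= 2 morphemes


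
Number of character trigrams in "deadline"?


Word: "deadline" (length 8)
Number of 3-grams = length - 3 + 1 = 8 - 3 + 1
= 6


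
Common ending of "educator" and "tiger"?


Word 1: "educator"
Word 2: "tiger"
Comparing from end:
  Pos -1: 'r' == 'r'
  Pos -2: 'o' != 'e' (stop)
LCS = "r" (length 1)


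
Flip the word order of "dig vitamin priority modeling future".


Original: "dig vitamin priority modeling future"
Words (1..n): dig | vitamin | priority | modeling | future
Reversed (n..1): future | modeling | priority | vitamin | dig
Result = "future modeling priority vitamin dig"


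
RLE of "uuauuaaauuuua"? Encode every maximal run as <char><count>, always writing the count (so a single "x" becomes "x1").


String: "uuauuaaauuuua"
Scanning for consecutive runs:
  'u' x 2
  'a' x 1
  'u' x 2
  'a' x 3
  'u' x 4
  'a' x 1
RLE = "u2a1u2a3u4a1"


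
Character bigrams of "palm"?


Word: "palm" (length 4)
Number of bigrams = 4 - 2 + 1 = 3
  Position 0: "pa"
  Position 1: "al"
  Position 2: "lm"
Bigrams = "pa", "al", "lm"


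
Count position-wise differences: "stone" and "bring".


Comparing character by character (same length = 5):
  Pos 0: 's' vs 'b' !=
  Pos 1: 't' vs 'r' !=
  Pos 2: 'o' vs 'i' !=
  Pos 3: 'n' vs 'n' =
  Pos 4: 'e' vs 'g' !=
Hamming distance = 4


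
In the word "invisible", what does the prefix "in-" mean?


Prefix: in-
Example: invisible = in- + visible
Meaning = not / into


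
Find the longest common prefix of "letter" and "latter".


Word 1: "letter"
Word 2: "latter"
Comparing from start:
  Pos 0: 'l' == 'l'
  Pos 1: 'e' != 'a' (stop)
LCP = "l" (length 1)


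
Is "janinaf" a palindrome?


Word: "janinaf"
Reversed: "faninaj"
Forward == Backward? janinaf != faninaj
Palindrome = No


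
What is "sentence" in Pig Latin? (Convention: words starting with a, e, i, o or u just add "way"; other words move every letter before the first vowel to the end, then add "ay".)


Word: "sentence"
Starts with consonant(s) → move to end, add 'ay'
Consonant cluster: "s"
Pig Latin = "entencesay"


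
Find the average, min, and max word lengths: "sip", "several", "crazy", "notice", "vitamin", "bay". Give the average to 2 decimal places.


Lengths: "sip"=3, "several"=7, "crazy"=5, "notice"=6, "vitamin"=7, "bay"=3
Sum = 31, Count = 6
Average = 31/6 = 5.17
= avg=5.17, min=3, max=7


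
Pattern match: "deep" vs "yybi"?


Pattern of "deep": [0, 1, 1, 2]
Pattern of "yybi": [0, 0, 1, 2]
Patterns do not match
Same pattern = No


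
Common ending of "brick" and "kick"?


Word 1: "brick"
Word 2: "kick"
Comparing from end:
  Pos -1: 'k' == 'k'
  Pos -2: 'c' == 'c'
  Pos -3: 'i' == 'i'
  Pos -4: 'r' != 'k' (stop)
LCS = "ick" (length 3)


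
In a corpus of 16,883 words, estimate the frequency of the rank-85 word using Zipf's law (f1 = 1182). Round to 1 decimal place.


Zipf's law: f(r) = f(1) / r
f(1) = 1182
f(85) = 1182 / 85
= 13.9 occurrences


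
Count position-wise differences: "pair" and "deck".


Comparing character by character (same length = 4):
  Pos 0: 'p' vs 'd' !=
  Pos 1: 'a' vs 'e' !=
  Pos 2: 'i' vs 'c' !=
  Pos 3: 'r' vs 'k' !=
Hamming distance = 4


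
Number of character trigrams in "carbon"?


Word: "carbon" (length 6)
Number of 3-grams = length - 3 + 1 = 6 - 3 + 1
= 4


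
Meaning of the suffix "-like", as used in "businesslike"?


Suffix: -like
Example: businesslike = business + -like
Meaning = resembling


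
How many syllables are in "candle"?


Word: "candle"
Syllable breakdown: can | dle
Counting: 2 parts
= 2 syllables


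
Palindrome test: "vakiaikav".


Word: "vakiaikav"
Reversed: "vakiaikav"
Forward == Backward? vakiaikav == vakiaikav
Palindrome = Yes


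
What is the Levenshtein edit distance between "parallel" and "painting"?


Word 1: "parallel" (length 8)
Word 2: "painting" (length 8)
One optimal edit sequence (insert/delete/substitute each cost 1):
  1. keep 'p'
  2. keep 'a'
  3. substitute 'r' -> 'i'  (+1)
  4. substitute 'a' -> 'n'  (+1)
  5. substitute 'l' -> 't'  (+1)
  6. substitute 'l' -> 'i'  (+1)
  7. substitute 'e' -> 'n'  (+1)
  8. substitute 'l' -> 'g'  (+1)
Total edit operations: 6
Edit distance = 6


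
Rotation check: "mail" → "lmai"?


Word: "mail", Candidate: "lmai"
Method: check if candidate is substring of word+word
"mailmail" contains "lmai"? Yes
Is rotation = Yes


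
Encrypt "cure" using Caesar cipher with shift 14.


Word: "cure"
Shift: 14
Each letter → (letter + shift) mod 26:
  'c' (2) + 14 = 16 → 'q'
  'u' (20) + 14 = 8 → 'i'
  'r' (17) + 14 = 5 → 'f'
  'e' (4) + 14 = 18 → 's'
Result = "qifs"


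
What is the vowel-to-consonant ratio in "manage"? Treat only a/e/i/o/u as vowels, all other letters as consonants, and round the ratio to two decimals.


Word: "manage"
Vowels (a,e,i,o,u): 3
Consonants: 3
Ratio = 3/3
= 1.00


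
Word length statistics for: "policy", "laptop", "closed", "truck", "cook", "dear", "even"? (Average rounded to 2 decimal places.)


Lengths: "policy"=6, "laptop"=6, "closed"=6, "truck"=5, "cook"=4, "dear"=4, "even"=4
Sum = 35, Count = 7
Average = 35/7 = 5.00
= avg=5.00, min=4, max=6


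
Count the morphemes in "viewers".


Word: "viewers"
Morphemes: view / -er / -s
Each morpheme carries meaning
= 3 morphemes


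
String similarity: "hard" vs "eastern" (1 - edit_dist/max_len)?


Word 1: "hard" (length 4)
Word 2: "eastern" (length 7)
One optimal edit sequence:
  1. substitute 'h' -> 'e'  (+1)
  2. keep 'a'
  3. insert 's'  (+1)
  4. insert 't'  (+1)
  5. insert 'e'  (+1)
  6. keep 'r'
  7. substitute 'd' -> 'n'  (+1)
Edit distance = 5
Max length = max(4, 7) = 7
Similarity = 1 - 5/7
= 0.2857


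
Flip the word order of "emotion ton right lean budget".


Original: "emotion ton right lean budget"
Words (1..n): emotion | ton | right | lean | budget
Reversed (n..1): budget | lean | right | ton | emotion
Result = "budget lean right ton emotion"


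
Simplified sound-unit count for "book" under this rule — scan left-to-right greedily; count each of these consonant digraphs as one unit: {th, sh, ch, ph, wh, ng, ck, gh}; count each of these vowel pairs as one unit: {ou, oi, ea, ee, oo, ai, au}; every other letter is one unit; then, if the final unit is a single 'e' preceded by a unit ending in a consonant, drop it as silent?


Word: "book" (4 letters)
Left-to-right scan:
  [1] 'b' (letter)
  [2] 'oo' (vowel-pair)
  [3] 'k' (letter)
Units from scan: 3
Sound units = 3 units


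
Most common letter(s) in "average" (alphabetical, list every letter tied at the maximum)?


Word: "average"
Letter counts:
  'a': 2
  'e': 2
  'g': 1
  'r': 1
  'v': 1
Maximum count = 2
Most frequent = 'a', 'e' (2 times each)


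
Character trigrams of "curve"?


Word: "curve" (length 5)
Number of trigrams = 5 - 3 + 1 = 3
  Position 0: "cur"
  Position 1: "urv"
  Position 2: "rve"
Trigrams = "cur", "urv", "rve"


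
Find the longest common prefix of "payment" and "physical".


Word 1: "payment"
Word 2: "physical"
Comparing from start:
  Pos 0: 'p' == 'p'
  Pos 1: 'a' != 'h' (stop)
LCP = "p" (length 1)


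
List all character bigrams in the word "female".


Word: "female" (length 6)
Number of bigrams = 6 - 2 + 1 = 5
  Position 0: "fe"
  Position 1: "em"
  Position 2: "ma"
  Position 3: "al"
  Position 4: "le"
Bigrams = "fe", "em", "ma", "al", "le"


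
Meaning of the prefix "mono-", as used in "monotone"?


Prefix: mono-
Example: monotone (mono- + tone)
Meaning = one


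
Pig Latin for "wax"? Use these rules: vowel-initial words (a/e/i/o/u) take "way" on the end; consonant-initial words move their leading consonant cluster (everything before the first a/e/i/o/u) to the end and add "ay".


Word: "wax"
Starts with consonant(s) → move to end, add 'ay'
Consonant cluster: "w"
Pig Latin = "axway"


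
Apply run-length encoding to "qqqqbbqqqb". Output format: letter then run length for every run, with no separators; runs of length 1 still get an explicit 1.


String: "qqqqbbqqqb"
Scanning for consecutive runs:
  'q' x 4
  'b' x 2
  'q' x 3
  'b' x 1
RLE = "q4b2q3b1"


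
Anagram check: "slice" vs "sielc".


Word 1: "slice" → sorted: ceils
Word 2: "sielc" → sorted: ceils
Same letters? ceils == ceils
Anagram = Yes


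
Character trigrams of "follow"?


Word: "follow" (length 6)
Number of trigrams = 6 - 3 + 1 = 4
  Position 0: "fol"
  Position 1: "oll"
  Position 2: "llo"
  Position 3: "low"
Trigrams = "fol", "oll", "llo", "low"


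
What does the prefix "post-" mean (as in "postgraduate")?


Prefix: post-
Example: postgraduate (post- + graduate)
Meaning = after


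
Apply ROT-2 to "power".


Word: "power"
Shift: 2
Each letter → (letter + shift) mod 26:
  'p' (15) + 2 = 17 → 'r'
  'o' (14) + 2 = 16 → 'q'
  'w' (22) + 2 = 24 → 'y'
  'e' (4) + 2 = 6 → 'g'
  'r' (17) + 2 = 19 → 't'
Result = "rqygt"


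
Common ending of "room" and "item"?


Word 1: "room"
Word 2: "item"
Comparing from end:
  Pos -1: 'm' == 'm'
  Pos -2: 'o' != 'e' (stop)
LCS = "m" (length 1)


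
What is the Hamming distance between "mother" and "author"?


Comparing character by character (same length = 6):
  Pos 0: 'm' vs 'a' !=
  Pos 1: 'o' vs 'u' !=
  Pos 2: 't' vs 't' =
  Pos 3: 'h' vs 'h' =
  Pos 4: 'e' vs 'o' !=
  Pos 5: 'r' vs 'r' =
Hamming distance = 3


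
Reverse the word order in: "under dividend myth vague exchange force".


Original: "under dividend myth vague exchange force"
Words (1..n): under | dividend | myth | vague | exchange | force
Reversed (n..1): force | exchange | vague | myth | dividend | under
Result = "force exchange vague myth dividend under"


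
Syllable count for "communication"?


Word: "communication"
Syllable breakdown: com | mu | ni | ca | tion
Counting: 5 parts
= 5 syllables


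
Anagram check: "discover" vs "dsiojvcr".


Word 1: "discover" → sorted: cdeiorsv
Word 2: "dsiojvcr" → sorted: cdijorsv
Same letters? cdeiorsv != cdijorsv
Anagram = No


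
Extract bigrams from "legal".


Word: "legal" (length 5)
Number of bigrams = 5 - 2 + 1 = 4
  Position 0: "le"
  Position 1: "eg"
  Position 2: "ga"
  Position 3: "al"
Bigrams = "le", "eg", "ga", "al"


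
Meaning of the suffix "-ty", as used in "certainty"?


Suffix: -ty
Example: certainty (certain + -ty)
Meaning = quality of


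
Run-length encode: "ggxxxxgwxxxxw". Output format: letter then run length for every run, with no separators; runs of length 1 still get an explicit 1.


String: "ggxxxxgwxxxxw"
Scanning for consecutive runs:
  'g' x 2
  'x' x 4
  'g' x 1
  'w' x 1
  'x' x 4
  'w' x 1
RLE = "g2x4g1w1x4w1"


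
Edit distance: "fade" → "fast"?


Word 1: "fade" (length 4)
Word 2: "fast" (length 4)
One optimal edit sequence (insert/delete/substitute each cost 1):
  1. keep 'f'
  2. keep 'a'
  3. substitute 'd' -> 's'  (+1)
  4. substitute 'e' -> 't'  (+1)
Total edit operations: 2
Edit distance = 2


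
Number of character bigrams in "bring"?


Word: "bring" (length 5)
Number of 2-grams = length - 2 + 1 = 5 - 2 + 1
= 4


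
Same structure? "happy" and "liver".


Pattern of "happy": [0, 1, 2, 2, 3]
Pattern of "liver": [0, 1, 2, 3, 4]
Patterns do not match
Same pattern = No


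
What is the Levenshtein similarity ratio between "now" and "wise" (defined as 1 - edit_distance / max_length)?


Word 1: "now" (length 3)
Word 2: "wise" (length 4)
One optimal edit sequence:
  1. insert 'w'  (+1)
  2. substitute 'n' -> 'i'  (+1)
  3. substitute 'o' -> 's'  (+1)
  4. substitute 'w' -> 'e'  (+1)
Edit distance = 4
Max length = max(3, 4) = 4
Similarity = 1 - 4/4
= 0.0000


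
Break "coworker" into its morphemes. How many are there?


Word: "coworker"
Morphemes: co- / work / -er
Each morpheme carries meaning
= 3 morphemes


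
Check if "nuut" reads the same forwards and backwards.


Word: "nuut"
Reversed: "tuun"
Forward == Backward? nuut != tuun
Palindrome = No


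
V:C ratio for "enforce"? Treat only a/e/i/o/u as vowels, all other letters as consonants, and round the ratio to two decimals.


Word: "enforce"
Vowels (a,e,i,o,u): 3
Consonants: 4
Ratio = 3/4
= 0.75


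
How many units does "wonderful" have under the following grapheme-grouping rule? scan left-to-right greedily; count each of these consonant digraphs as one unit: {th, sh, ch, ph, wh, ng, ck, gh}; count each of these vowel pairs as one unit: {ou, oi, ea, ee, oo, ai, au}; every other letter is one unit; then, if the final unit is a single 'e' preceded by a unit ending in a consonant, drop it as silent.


Word: "wonderful" (9 letters)
Left-to-right scan:
  (1) 'w' (letter)
  (2) 'o' (letter)
  (3) 'n' (letter)
  (4) 'd' (letter)
  (5) 'e' (letter)
  (6) 'r' (letter)
  (7) 'f' (letter)
  (8) 'u' (letter)
  (9) 'l' (letter)
Units from scan: 9
Sound units = 9 units


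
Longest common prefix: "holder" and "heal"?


Word 1: "holder"
Word 2: "heal"
Comparing from start:
  Pos 0: 'h' == 'h'
  Pos 1: 'o' != 'e' (stop)
LCP = "h" (length 1)


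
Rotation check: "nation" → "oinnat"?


Word: "nation", Candidate: "oinnat"
Method: check if candidate is substring of word+word
"nationnation" contains "oinnat"? No
Is rotation = No


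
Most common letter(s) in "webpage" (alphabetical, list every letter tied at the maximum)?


Word: "webpage"
Letter counts:
  'a': 1
  'b': 1
  'e': 2
  'g': 1
  'p': 1
  'w': 1
Maximum count = 2
Most frequent = 'e' (2 times each)


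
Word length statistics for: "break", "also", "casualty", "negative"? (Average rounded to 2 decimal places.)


Lengths: "break"=5, "also"=4, "casualty"=8, "negative"=8
Sum = 25, Count = 4
Average = 25/4 = 6.25
= avg=6.25, min=4, max=8


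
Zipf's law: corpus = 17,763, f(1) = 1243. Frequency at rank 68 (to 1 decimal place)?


Zipf's law: f(r) = f(1) / r
f(1) = 1243
f(68) = 1243 / 68
= 18.3 occurrences


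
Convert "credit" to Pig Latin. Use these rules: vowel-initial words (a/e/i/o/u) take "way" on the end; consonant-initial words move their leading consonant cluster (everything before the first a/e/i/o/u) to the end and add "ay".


Word: "credit"
Starts with consonant(s) → move to end, add 'ay'
Consonant cluster: "cr"
Pig Latin = "editcray"


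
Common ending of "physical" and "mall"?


Word 1: "physical"
Word 2: "mall"
Comparing from end:
  Pos -1: 'l' == 'l'
  Pos -2: 'a' != 'l' (stop)
LCS = "l" (length 1)


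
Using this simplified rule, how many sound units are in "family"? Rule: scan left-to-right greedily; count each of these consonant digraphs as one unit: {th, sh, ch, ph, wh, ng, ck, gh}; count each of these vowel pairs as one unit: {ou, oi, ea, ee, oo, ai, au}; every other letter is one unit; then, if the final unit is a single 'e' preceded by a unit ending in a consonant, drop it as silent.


Word: "family" (6 letters)
Left-to-right scan:
  1. 'f' (letter)
  2. 'a' (letter)
  3. 'm' (letter)
  4. 'i' (letter)
  5. 'l' (letter)
  6. 'y' (letter)
Units from scan: 6
Sound units = 6 units


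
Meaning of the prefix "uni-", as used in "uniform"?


Prefix: uni-
Example: uniform = uni- + form
Meaning = one


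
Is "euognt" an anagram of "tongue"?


Word 1: "tongue" → sorted: egnotu
Word 2: "euognt" → sorted: egnotu
Same letters? egnotu == egnotu
Anagram = Yes


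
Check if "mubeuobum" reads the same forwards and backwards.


Word: "mubeuobum"
Reversed: "mubouebum"
Forward == Backward? mubeuobum != mubouebum
Palindrome = No


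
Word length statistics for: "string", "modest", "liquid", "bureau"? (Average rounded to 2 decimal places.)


Lengths: "string"=6, "modest"=6, "liquid"=6, "bureau"=6
Sum = 24, Count = 4
Average = 24/4 = 6.00
= avg=6.00, min=6, max=6


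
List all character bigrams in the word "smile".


Word: "smile" (length 5)
Number of bigrams = 5 - 2 + 1 = 4
  Position 0: "sm"
  Position 1: "mi"
  Position 2: "il"
  Position 3: "le"
Bigrams = "sm", "mi", "il", "le"


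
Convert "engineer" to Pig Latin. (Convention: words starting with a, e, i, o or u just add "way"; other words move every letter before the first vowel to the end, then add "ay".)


Word: "engineer"
Starts with vowel → add 'way'
Pig Latin = "engineerway"


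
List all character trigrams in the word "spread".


Word: "spread" (length 6)
Number of trigrams = 6 - 3 + 1 = 4
  Position 0: "spr"
  Position 1: "pre"
  Position 2: "rea"
  Position 3: "ead"
Trigrams = "spr", "pre", "rea", "ead"


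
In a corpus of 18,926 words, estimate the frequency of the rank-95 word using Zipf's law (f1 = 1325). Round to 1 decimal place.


Zipf's law: f(r) = f(1) / r
f(1) = 1325
f(95) = 1325 / 95
= 13.9 occurrences


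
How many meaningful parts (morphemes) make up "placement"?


Word: "placement"
Morphemes: place | -ment
Each morpheme carries meaning
= 2 morphemes


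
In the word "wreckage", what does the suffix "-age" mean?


Suffix: -age
Example: wreckage = wreck + -age
Meaning = result / collection


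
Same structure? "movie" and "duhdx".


Pattern of "movie": [0, 1, 2, 3, 4]
Pattern of "duhdx": [0, 1, 2, 0, 3]
Patterns do not match
Same pattern = No


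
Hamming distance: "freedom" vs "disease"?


Comparing character by character (same length = 7):
  Pos 0: 'f' vs 'd' !=
  Pos 1: 'r' vs 'i' !=
  Pos 2: 'e' vs 's' !=
  Pos 3: 'e' vs 'e' =
  Pos 4: 'd' vs 'a' !=
  Pos 5: 'o' vs 's' !=
  Pos 6: 'm' vs 'e' !=
Hamming distance = 6


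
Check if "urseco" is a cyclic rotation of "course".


Word: "course", Candidate: "urseco"
Method: check if candidate is substring of word+word
"coursecourse" contains "urseco"? Yes
Is rotation = Yes


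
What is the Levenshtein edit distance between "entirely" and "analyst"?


Word 1: "entirely" (length 8)
Word 2: "analyst" (length 7)
One optimal edit sequence (insert/delete/substitute each cost 1):
  1. substitute 'e' -> 'a'  (+1)
  2. keep 'n'
  3. delete 't'  (+1)
  4. substitute 'i' -> 'a'  (+1)
  5. substitute 'r' -> 'l'  (+1)
  6. substitute 'e' -> 'y'  (+1)
  7. substitute 'l' -> 's'  (+1)
  8. substitute 'y' -> 't'  (+1)
Total edit operations: 7
Edit distance = 7


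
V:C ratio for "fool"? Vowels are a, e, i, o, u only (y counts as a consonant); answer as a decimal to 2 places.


Word: "fool"
Vowels (a,e,i,o,u): 2
Consonants: 2
Ratio = 2/2
= 1.00


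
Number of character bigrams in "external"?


Word: "external" (length 8)
Number of 2-grams = length - 2 + 1 = 8 - 2 + 1
= 7


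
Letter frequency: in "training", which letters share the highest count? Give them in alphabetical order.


Word: "training"
Letter counts:
  'a': 1
  'g': 1
  'i': 2
  'n': 2
  'r': 1
  't': 1
Maximum count = 2
Most frequent = 'i', 'n' (2 times each)


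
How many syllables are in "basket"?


Word: "basket"
Syllable breakdown: bas-ket
Counting: 2 parts
= 2 syllables


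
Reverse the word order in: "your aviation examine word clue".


Original: "your aviation examine word clue"
Words (1..n): your | aviation | examine | word | clue
Reversed (n..1): clue | word | examine | aviation | your
Result = "clue word examine aviation your"


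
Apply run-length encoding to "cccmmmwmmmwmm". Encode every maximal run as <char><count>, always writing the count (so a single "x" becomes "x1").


String: "cccmmmwmmmwmm"
Scanning for consecutive runs:
  'c' x 3
  'm' x 3
  'w' x 1
  'm' x 3
  'w' x 1
  'm' x 2
RLE = "c3m3w1m3w1m2"


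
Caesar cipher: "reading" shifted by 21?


Word: "reading"
Shift: 21
Each letter → (letter + shift) mod 26:
  'r' (17) + 21 = 12 → 'm'
  'e' (4) + 21 = 25 → 'z'
  'a' (0) + 21 = 21 → 'v'
  'd' (3) + 21 = 24 → 'y'
  'i' (8) + 21 = 3 → 'd'
  'n' (13) + 21 = 8 → 'i'
  'g' (6) + 21 = 1 → 'b'
Result = "mzvydib"


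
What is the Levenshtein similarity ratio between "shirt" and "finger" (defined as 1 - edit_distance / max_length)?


Word 1: "shirt" (length 5)
Word 2: "finger" (length 6)
One optimal edit sequence:
  1. insert 'f'  (+1)
  2. substitute 's' -> 'i'  (+1)
  3. substitute 'h' -> 'n'  (+1)
  4. substitute 'i' -> 'g'  (+1)
  5. substitute 'r' -> 'e'  (+1)
  6. substitute 't' -> 'r'  (+1)
Edit distance = 6
Max length = max(5, 6) = 6
Similarity = 1 - 6/6
= 0.0000


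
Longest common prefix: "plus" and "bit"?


Word 1: "plus"
Word 2: "bit"
Comparing from start:
  Pos 0: 'p' != 'b' (stop)
LCP = "" (length 0)


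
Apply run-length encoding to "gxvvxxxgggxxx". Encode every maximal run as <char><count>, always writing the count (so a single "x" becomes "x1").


String: "gxvvxxxgggxxx"
Scanning for consecutive runs:
  'g' x 1
  'x' x 1
  'v' x 2
  'x' x 3
  'g' x 3
  'x' x 3
RLE = "g1x1v2x3g3x3"


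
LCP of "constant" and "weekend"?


Word 1: "constant"
Word 2: "weekend"
Comparing from start:
  Pos 0: 'c' != 'w' (stop)
LCP = "" (length 0)


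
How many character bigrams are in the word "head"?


Word: "head" (length 4)
Number of 2-grams = length - 2 + 1 = 4 - 2 + 1
= 3


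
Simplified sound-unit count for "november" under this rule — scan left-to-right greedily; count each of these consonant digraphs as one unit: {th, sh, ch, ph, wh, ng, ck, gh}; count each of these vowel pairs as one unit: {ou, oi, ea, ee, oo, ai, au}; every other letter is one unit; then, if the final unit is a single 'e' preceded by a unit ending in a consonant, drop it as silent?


Word: "november" (8 letters)
Left-to-right scan:
  1. 'n' (letter)
  2. 'o' (letter)
  3. 'v' (letter)
  4. 'e' (letter)
  5. 'm' (letter)
  6. 'b' (letter)
  7. 'e' (letter)
  8. 'r' (letter)
Units from scan: 8
Sound units = 8 units


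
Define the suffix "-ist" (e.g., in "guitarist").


Suffix: -ist
As in: guitarist -> guitar + -ist
Meaning = one who practices


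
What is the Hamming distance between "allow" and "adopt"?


Comparing character by character (same length = 5):
  Pos 0: 'a' vs 'a' =
  Pos 1: 'l' vs 'd' !=
  Pos 2: 'l' vs 'o' !=
  Pos 3: 'o' vs 'p' !=
  Pos 4: 'w' vs 't' !=
Hamming distance = 4


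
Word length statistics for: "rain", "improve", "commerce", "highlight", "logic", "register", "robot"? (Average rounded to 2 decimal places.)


Lengths: "rain"=4, "improve"=7, "commerce"=8, "highlight"=9, "logic"=5, "register"=8, "robot"=5
Sum = 46, Count = 7
Average = 46/7 = 6.57
= avg=6.57, min=4, max=9


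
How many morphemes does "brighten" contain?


Word: "brighten"
Morphemes: bright / -en
Each morpheme carries meaning
= 2 morphemes


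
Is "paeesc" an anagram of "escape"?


Word 1: "escape" → sorted: aceeps
Word 2: "paeesc" → sorted: aceeps
Same letters? aceeps == aceeps
Anagram = Yes


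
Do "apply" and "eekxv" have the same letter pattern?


Pattern of "apply": [0, 1, 1, 2, 3]
Pattern of "eekxv": [0, 0, 1, 2, 3]
Patterns do not match
Same pattern = No


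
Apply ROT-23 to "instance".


Word: "instance"
Shift: 23
Each letter → (letter + shift) mod 26:
  'i' (8) + 23 = 5 → 'f'
  'n' (13) + 23 = 10 → 'k'
  's' (18) + 23 = 15 → 'p'
  't' (19) + 23 = 16 → 'q'
  'a' (0) + 23 = 23 → 'x'
  'n' (13) + 23 = 10 → 'k'
  'c' (2) + 23 = 25 → 'z'
  'e' (4) + 23 = 1 → 'b'
Result = "fkpqxkzb"


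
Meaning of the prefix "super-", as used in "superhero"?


Prefix: super-
Example: superhero (super- + hero)
Meaning = above / beyond


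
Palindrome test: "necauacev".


Word: "necauacev"
Reversed: "vecauacen"
Forward == Backward? necauacev != vecauacen
Palindrome = No


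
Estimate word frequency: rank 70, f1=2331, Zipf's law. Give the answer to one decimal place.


Zipf's law: f(r) = f(1) / r
f(1) = 2331
f(70) = 2331 / 70
= 33.3 occurrences


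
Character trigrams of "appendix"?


Word: "appendix" (length 8)
Number of trigrams = 8 - 3 + 1 = 6
  Position 0: "app"
  Position 1: "ppe"
  Position 2: "pen"
  Position 3: "end"
  Position 4: "ndi"
  Position 5: "dix"
Trigrams = "app", "ppe", "pen", "end", "ndi", "dix"


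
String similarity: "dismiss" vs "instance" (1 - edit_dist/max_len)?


Word 1: "dismiss" (length 7)
Word 2: "instance" (length 8)
One optimal edit sequence:
  1. substitute 'd' -> 'i'  (+1)
  2. substitute 'i' -> 'n'  (+1)
  3. keep 's'
  4. insert 't'  (+1)
  5. substitute 'm' -> 'a'  (+1)
  6. substitute 'i' -> 'n'  (+1)
  7. substitute 's' -> 'c'  (+1)
  8. substitute 's' -> 'e'  (+1)
Edit distance = 7
Max length = max(7, 8) = 8
Similarity = 1 - 7/8
= 0.1250


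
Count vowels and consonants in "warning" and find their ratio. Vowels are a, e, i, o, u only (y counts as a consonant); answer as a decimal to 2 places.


Word: "warning"
Vowels (a,e,i,o,u): 2
Consonants: 5
Ratio = 2/5
= 0.40


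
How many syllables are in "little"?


Word: "little"
Syllable breakdown: lit / tle
Counting: 2 parts
= 2 syllables


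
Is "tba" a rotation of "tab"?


Word: "tab", Candidate: "tba"
Method: check if candidate is substring of word+word
"tabtab" contains "tba"? No
Is rotation = No


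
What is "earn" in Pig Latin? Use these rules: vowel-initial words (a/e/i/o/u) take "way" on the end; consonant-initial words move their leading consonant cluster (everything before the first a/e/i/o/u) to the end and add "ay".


Word: "earn"
Starts with vowel → add 'way'
Pig Latin = "earnway"


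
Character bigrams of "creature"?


Word: "creature" (length 8)
Number of bigrams = 8 - 2 + 1 = 7
  Position 0: "cr"
  Position 1: "re"
  Position 2: "ea"
  Position 3: "at"
  Position 4: "tu"
  Position 5: "ur"
  Position 6: "re"
Bigrams = "cr", "re", "ea", "at", "tu", "ur", "re"


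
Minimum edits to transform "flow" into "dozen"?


Word 1: "flow" (length 4)
Word 2: "dozen" (length 5)
One optimal edit sequence (insert/delete/substitute each cost 1):
  1. insert 'd'  (+1)
  2. substitute 'f' -> 'o'  (+1)
  3. substitute 'l' -> 'z'  (+1)
  4. substitute 'o' -> 'e'  (+1)
  5. substitute 'w' -> 'n'  (+1)
Total edit operations: 5
Edit distance = 5


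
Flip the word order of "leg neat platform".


Original: "leg neat platform"
Words (1..n): leg | neat | platform
Reversed (n..1): platform | neat | leg
Result = "platform neat leg"


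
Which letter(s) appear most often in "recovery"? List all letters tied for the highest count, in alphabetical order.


Word: "recovery"
Letter counts:
  'c': 1
  'e': 2
  'o': 1
  'r': 2
  'v': 1
  'y': 1
Maximum count = 2
Most frequent = 'e', 'r' (2 times each)


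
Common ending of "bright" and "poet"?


Word 1: "bright"
Word 2: "poet"
Comparing from end:
  Pos -1: 't' == 't'
  Pos -2: 'h' != 'e' (stop)
LCS = "t" (length 1)


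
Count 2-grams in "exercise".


Word: "exercise" (length 8)
Number of 2-grams = length - 2 + 1 = 8 - 2 + 1
= 7


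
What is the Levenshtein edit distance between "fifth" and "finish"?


Word 1: "fifth" (length 5)
Word 2: "finish" (length 6)
One optimal edit sequence (insert/delete/substitute each cost 1):
  1. keep 'f'
  2. keep 'i'
  3. insert 'n'  (+1)
  4. substitute 'f' -> 'i'  (+1)
  5. substitute 't' -> 's'  (+1)
  6. keep 'h'
Total edit operations: 3
Edit distance = 3


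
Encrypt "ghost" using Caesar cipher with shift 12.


Word: "ghost"
Shift: 12
Each letter → (letter + shift) mod 26:
  'g' (6) + 12 = 18 → 's'
  'h' (7) + 12 = 19 → 't'
  'o' (14) + 12 = 0 → 'a'
  's' (18) + 12 = 4 → 'e'
  't' (19) + 12 = 5 → 'f'
Result = "staef"
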